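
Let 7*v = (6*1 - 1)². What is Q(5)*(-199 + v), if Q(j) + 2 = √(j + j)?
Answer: 2736/7 - 1368*√10/7 ≈ -227.14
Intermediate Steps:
Q(j) = -2 + √2*√j (Q(j) = -2 + √(j + j) = -2 + √(2*j) = -2 + √2*√j)
v = 25/7 (v = (6*1 - 1)²/7 = (6 - 1)²/7 = (⅐)*5² = (⅐)*25 = 25/7 ≈ 3.5714)
Q(5)*(-199 + v) = (-2 + √2*√5)*(-199 + 25/7) = (-2 + √10)*(-1368/7) = 2736/7 - 1368*√10/7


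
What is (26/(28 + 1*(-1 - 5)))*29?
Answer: 377/11 ≈ 34.273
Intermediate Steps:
(26/(28 + 1*(-1 - 5)))*29 = (26/(28 + 1*(-6)))*29 = (26/(28 - 6))*29 = (26/22)*29 = (26*(1/22))*29 = (13/11)*29 = 377/11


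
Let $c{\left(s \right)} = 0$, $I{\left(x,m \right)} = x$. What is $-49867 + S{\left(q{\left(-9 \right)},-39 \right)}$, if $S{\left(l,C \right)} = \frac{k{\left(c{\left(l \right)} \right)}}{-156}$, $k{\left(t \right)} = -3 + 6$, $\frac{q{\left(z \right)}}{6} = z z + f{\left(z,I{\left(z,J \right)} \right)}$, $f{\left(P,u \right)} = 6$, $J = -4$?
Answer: $- \frac{2593085}{52} \approx -49867.0$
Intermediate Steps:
$q{\left(z \right)} = 36 + 6 z^{2}$ ($q{\left(z \right)} = 6 \left(z z + 6\right) = 6 \left(z^{2} + 6\right) = 6 \left(6 + z^{2}\right) = 36 + 6 z^{2}$)
$k{\left(t \right)} = 3$
$S{\left(l,C \right)} = - \frac{1}{52}$ ($S{\left(l,C \right)} = \frac{3}{-156} = 3 \left(- \frac{1}{156}\right) = - \frac{1}{52}$)
$-49867 + S{\left(q{\left(-9 \right)},-39 \right)} = -49867 - \frac{1}{52} = - \frac{2593085}{52}$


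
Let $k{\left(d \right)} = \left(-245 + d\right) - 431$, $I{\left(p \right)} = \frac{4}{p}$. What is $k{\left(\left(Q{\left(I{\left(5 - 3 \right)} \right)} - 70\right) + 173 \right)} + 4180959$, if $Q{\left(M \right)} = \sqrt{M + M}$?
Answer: $4180388$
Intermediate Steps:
$Q{\left(M \right)} = \sqrt{2} \sqrt{M}$ ($Q{\left(M \right)} = \sqrt{2 M} = \sqrt{2} \sqrt{M}$)
$k{\left(d \right)} = -676 + d$
$k{\left(\left(Q{\left(I{\left(5 - 3 \right)} \right)} - 70\right) + 173 \right)} + 4180959 = \left(-676 + \left(\left(\sqrt{2} \sqrt{\frac{4}{5 - 3}} - 70\right) + 173\right)\right) + 4180959 = \left(-676 + \left(\left(\sqrt{2} \sqrt{\frac{4}{2}} - 70\right) + 173\right)\right) + 4180959 = \left(-676 + \left(\left(\sqrt{2} \sqrt{4 \cdot \frac{1}{2}} - 70\right) + 173\right)\right) + 4180959 = \left(-676 + \left(\left(\sqrt{2} \sqrt{2} - 70\right) + 173\right)\right) + 4180959 = \left(-676 + \left(\left(2 - 70\right) + 173\right)\right) + 4180959 = \left(-676 + \left(-68 + 173\right)\right) + 4180959 = \left(-676 + 105\right) + 4180959 = -571 + 4180959 = 4180388$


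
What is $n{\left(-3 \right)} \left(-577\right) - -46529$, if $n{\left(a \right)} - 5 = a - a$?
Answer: $43644$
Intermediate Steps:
$n{\left(a \right)} = 5$ ($n{\left(a \right)} = 5 + \left(a - a\right) = 5 + 0 = 5$)
$n{\left(-3 \right)} \left(-577\right) - -46529 = 5 \left(-577\right) - -46529 = -2885 + 46529 = 43644$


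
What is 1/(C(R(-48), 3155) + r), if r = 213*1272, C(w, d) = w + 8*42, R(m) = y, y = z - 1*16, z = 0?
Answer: 1/271256 ≈ 3.6866e-6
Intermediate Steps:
y = -16 (y = 0 - 1*16 = 0 - 16 = -16)
R(m) = -16
C(w, d) = 336 + w (C(w, d) = w + 336 = 336 + w)
r = 270936
1/(C(R(-48), 3155) + r) = 1/((336 - 16) + 270936) = 1/(320 + 270936) = 1/271256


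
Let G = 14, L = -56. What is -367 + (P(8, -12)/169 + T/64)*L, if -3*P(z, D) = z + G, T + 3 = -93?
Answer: -142249/507 ≈ -280.57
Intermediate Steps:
T = -96 (T = -3 - 93 = -96)
P(z, D) = -14/3 - z/3 (P(z, D) = -(z + 14)/3 = -(14 + z)/3 = -14/3 - z/3)
-367 + (P(8, -12)/169 + T/64)*L = -367 + ((-14/3 - ⅓*8)/169 - 96/64)*(-56) = -367 + ((-14/3 - 8/3)*(1/169) - 96*1/64)*(-56) = -367 + (-22/3*1/169 - 3/2)*(-56) = -367 + (-22/507 - 3/2)*(-56) = -367 - 1565/1014*(-56) = -367 + 43820/507 = -142249/507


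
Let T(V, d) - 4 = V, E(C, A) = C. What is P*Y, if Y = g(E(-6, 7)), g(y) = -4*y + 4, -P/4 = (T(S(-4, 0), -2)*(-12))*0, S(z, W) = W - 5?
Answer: 0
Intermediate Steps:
S(z, W) = -5 + W
T(V, d) = 4 + V
P = 0 (P = -4*(4 + (-5 + 0))*(-12)*0 = -4*(4 - 5)*(-12)*0 = -4*(-1*(-12))*0 = -48*0 = -4*0 = 0)
g(y) = 4 - 4*y
Y = 28 (Y = 4 - 4*(-6) = 4 + 24 = 28)
P*Y = 0*28 = 0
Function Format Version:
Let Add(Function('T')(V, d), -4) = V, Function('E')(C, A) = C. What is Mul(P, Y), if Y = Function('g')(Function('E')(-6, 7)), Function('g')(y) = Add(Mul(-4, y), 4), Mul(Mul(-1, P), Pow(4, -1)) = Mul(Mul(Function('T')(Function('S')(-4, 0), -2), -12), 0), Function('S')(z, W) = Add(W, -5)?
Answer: 0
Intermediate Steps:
Function('S')(z, W) = Add(-5, W)
Function('T')(V, d) = Add(4, V)
P = 0 (P = Mul(-4, Mul(Mul(Add(4, Add(-5, 0)), -12), 0)) = Mul(-4, Mul(Mul(Add(4, -5), -12), 0)) = Mul(-4, Mul(Mul(-1, -12), 0)) = Mul(-4, Mul(12, 0)) = Mul(-4, 0) = 0)
Function('g')(y) = Add(4, Mul(-4, y))
Y = 28 (Y = Add(4, Mul(-4, -6)) = Add(4, 24) = 28)
Mul(P, Y) = Mul(0, 28) = 0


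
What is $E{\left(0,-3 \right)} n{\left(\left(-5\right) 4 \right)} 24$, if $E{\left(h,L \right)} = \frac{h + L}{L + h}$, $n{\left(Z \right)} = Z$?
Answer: $-480$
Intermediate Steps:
$E{\left(h,L \right)} = 1$ ($E{\left(h,L \right)} = \frac{L + h}{L + h} = 1$)
$E{\left(0,-3 \right)} n{\left(\left(-5\right) 4 \right)} 24 = 1 \left(\left(-5\right) 4\right) 24 = 1 \left(-20\right) 24 = \left(-20\right) 24 = -480$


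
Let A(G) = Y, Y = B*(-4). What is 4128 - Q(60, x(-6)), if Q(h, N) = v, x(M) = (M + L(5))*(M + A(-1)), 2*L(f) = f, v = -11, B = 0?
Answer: 4139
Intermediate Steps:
Y = 0 (Y = 0*(-4) = 0)
A(G) = 0
L(f) = f/2
x(M) = M*(5/2 + M) (x(M) = (M + (½)*5)*(M + 0) = (M + 5/2)*M = (5/2 + M)*M = M*(5/2 + M))
Q(h, N) = -11
4128 - Q(60, x(-6)) = 4128 - 1*(-11) = 4128 + 11 = 4139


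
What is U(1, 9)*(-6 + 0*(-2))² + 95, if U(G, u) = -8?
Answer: -193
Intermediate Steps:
U(1, 9)*(-6 + 0*(-2))² + 95 = -8*(-6 + 0*(-2))² + 95 = -8*(-6 + 0)² + 95 = -8*(-6)² + 95 = -8*36 + 95 = -288 + 95 = -193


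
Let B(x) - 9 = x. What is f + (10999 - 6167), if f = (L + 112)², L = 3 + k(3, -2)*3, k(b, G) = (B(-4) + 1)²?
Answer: 54561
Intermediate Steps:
B(x) = 9 + x
k(b, G) = 36 (k(b, G) = ((9 - 4) + 1)² = (5 + 1)² = 6² = 36)
L = 111 (L = 3 + 36*3 = 3 + 108 = 111)
f = 49729 (f = (111 + 112)² = 223² = 49729)
f + (10999 - 6167) = 49729 + (10999 - 6167) = 49729 + 4832 = 54561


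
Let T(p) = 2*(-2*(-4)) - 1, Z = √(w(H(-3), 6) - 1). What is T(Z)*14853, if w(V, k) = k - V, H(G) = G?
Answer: 222795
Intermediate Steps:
Z = 2*√2 (Z = √((6 - 1*(-3)) - 1) = √((6 + 3) - 1) = √(9 - 1) = √8 = 2*√2 ≈ 2.8284)
T(p) = 15 (T(p) = 2*8 - 1 = 16 - 1 = 15)
T(Z)*14853 = 15*14853 = 222795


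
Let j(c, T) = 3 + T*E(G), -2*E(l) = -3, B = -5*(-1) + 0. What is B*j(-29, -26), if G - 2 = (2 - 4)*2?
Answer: -180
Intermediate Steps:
B = 5 (B = 5 + 0 = 5)
G = -2 (G = 2 + (2 - 4)*2 = 2 - 2*2 = 2 - 4 = -2)
E(l) = 3/2 (E(l) = -½*(-3) = 3/2)
j(c, T) = 3 + 3*T/2 (j(c, T) = 3 + T*(3/2) = 3 + 3*T/2)
B*j(-29, -26) = 5*(3 + (3/2)*(-26)) = 5*(3 - 39) = 5*(-36) = -180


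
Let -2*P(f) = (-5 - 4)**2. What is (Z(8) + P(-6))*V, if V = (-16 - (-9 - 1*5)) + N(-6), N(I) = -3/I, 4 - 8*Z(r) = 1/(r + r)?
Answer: 15363/256 ≈ 60.012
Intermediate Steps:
Z(r) = 1/2 - 1/(16*r) (Z(r) = 1/2 - 1/(8*(r + r)) = 1/2 - 1/(2*r)/8 = 1/2 - 1/(16*r))
P(f) = -81/2 (P(f) = -(-5 - 4)**2/2 = -1/2*(-9)**2 = -1/2*81 = -81/2)
V = -3/2 (V = (-16 - (-9 - 1*5)) - 3/(-6) = (-16 - (-9 - 5)) - 3*(-1/6) = (-16 - 1*(-14)) + 1/2 = (-16 + 14) + 1/2 = -2 + 1/2 = -3/2 ≈ -1.5000)
(Z(8) + P(-6))*V = ((1/16)*(-1 + 8*8)/8 - 81/2)*(-3/2) = ((1/16)*(1/8)*(-1 + 64) - 81/2)*(-3/2) = ((1/16)*(1/8)*63 - 81/2)*(-3/2) = (63/128 - 81/2)*(-3/2) = -5121/128*(-3/2) = 15363/256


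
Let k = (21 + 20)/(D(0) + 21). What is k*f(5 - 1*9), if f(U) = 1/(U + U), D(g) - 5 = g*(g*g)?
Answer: -41/208 ≈ -0.19712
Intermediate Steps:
D(g) = 5 + g³ (D(g) = 5 + g*(g*g) = 5 + g*g² = 5 + g³)
k = 41/26 (k = (21 + 20)/((5 + 0³) + 21) = 41/((5 + 0) + 21) = 41/(5 + 21) = 41/26 ≈ 1.5769)
f(U) = 1/(2*U)
k*f(5 - 1*9) = 41*(1/(2*(5 - 1*9)))/26 = 41*(1/(2*(5 - 9)))/26 = 41*((½)/(-4))/26 = 41*((½)*(-¼))/26 = (41/26)*(-⅛) = -41/208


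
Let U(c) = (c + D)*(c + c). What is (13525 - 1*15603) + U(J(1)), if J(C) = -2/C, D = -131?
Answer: -1546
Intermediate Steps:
U(c) = 2*c*(-131 + c) (U(c) = (c - 131)*(c + c) = (-131 + c)*(2*c) = 2*c*(-131 + c))
(13525 - 1*15603) + U(J(1)) = (13525 - 1*15603) + 2*(-2/1)*(-131 - 2/1) = (13525 - 15603) + 2*(-2*1)*(-131 - 2*1) = -2078 + 2*(-2)*(-131 - 2) = -2078 + 2*(-2)*(-133) = -2078 + 532 = -1546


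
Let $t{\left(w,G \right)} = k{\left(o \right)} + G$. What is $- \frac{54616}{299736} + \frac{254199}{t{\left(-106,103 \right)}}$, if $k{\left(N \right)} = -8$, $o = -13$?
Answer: $\frac{9523425368}{3559365} \approx 2675.6$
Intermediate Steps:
$t{\left(w,G \right)} = -8 + G$
$- \frac{54616}{299736} + \frac{254199}{t{\left(-106,103 \right)}} = - \frac{54616}{299736} + \frac{254199}{-8 + 103} = \left(-54616\right) \frac{1}{299736} + \frac{254199}{95} = - \frac{6827}{37467} + 254199 \cdot \frac{1}{95} = - \frac{6827}{37467} + \frac{254199}{95} = \frac{9523425368}{3559365}$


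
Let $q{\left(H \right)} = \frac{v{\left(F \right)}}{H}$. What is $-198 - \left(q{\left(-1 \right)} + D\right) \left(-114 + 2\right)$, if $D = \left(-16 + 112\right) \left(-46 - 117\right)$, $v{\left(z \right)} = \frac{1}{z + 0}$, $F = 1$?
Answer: $-1752886$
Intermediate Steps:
$v{\left(z \right)} = \frac{1}{z}$
$q{\left(H \right)} = \frac{1}{H}$ ($q{\left(H \right)} = \frac{1}{1 H} = 1 \frac{1}{H} = \frac{1}{H}$)
$D = -15648$ ($D = 96 \left(-163\right) = -15648$)
$-198 - \left(q{\left(-1 \right)} + D\right) \left(-114 + 2\right) = -198 - \left(\frac{1}{-1} - 15648\right) \left(-114 + 2\right) = -198 - \left(-1 - 15648\right) \left(-112\right) = -198 - \left(-15649\right) \left(-112\right) = -198 - 1752688 = -1752886$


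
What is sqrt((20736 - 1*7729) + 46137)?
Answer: 2*sqrt(14786) ≈ 243.20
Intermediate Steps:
sqrt((20736 - 1*7729) + 46137) = sqrt((20736 - 7729) + 46137) = sqrt(13007 + 46137) = sqrt(59144) = 2*sqrt(14786)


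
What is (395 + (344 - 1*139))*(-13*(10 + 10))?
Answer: -156000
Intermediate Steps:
(395 + (344 - 1*139))*(-13*(10 + 10)) = (395 + (344 - 139))*(-13*20) = (395 + 205)*(-260) = 600*(-260) = -156000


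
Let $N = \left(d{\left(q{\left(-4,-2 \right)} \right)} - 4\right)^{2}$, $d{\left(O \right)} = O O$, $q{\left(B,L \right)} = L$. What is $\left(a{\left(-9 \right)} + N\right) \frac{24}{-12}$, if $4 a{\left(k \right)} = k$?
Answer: $\frac{9}{2} \approx 4.5$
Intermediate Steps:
$d{\left(O \right)} = O^{2}$
$a{\left(k \right)} = \frac{k}{4}$
$N = 0$ ($N = \left(\left(-2\right)^{2} - 4\right)^{2} = \left(4 - 4\right)^{2} = 0^{2} = 0$)
$\left(a{\left(-9 \right)} + N\right) \frac{24}{-12} = \left(\frac{1}{4} \left(-9\right) + 0\right) \frac{24}{-12} = \left(- \frac{9}{4} + 0\right) 24 \left(- \frac{1}{12}\right) = \left(- \frac{9}{4}\right) \left(-2\right) = \frac{9}{2}$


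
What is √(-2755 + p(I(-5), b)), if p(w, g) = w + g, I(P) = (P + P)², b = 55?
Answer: 10*I*√26 ≈ 50.99*I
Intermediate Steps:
I(P) = 4*P² (I(P) = (2*P)² = 4*P²)
p(w, g) = g + w
√(-2755 + p(I(-5), b)) = √(-2755 + (55 + 4*(-5)²)) = √(-2755 + (55 + 4*25)) = √(-2755 + (55 + 100)) = √(-2755 + 155) = √(-2600) = 10*I*√26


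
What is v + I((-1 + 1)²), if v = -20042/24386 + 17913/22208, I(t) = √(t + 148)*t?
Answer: -4133159/270782144 ≈ -0.015264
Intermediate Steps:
I(t) = t*√(148 + t) (I(t) = √(148 + t)*t = t*√(148 + t))
v = -4133159/270782144 (v = -20042*1/24386 + 17913*(1/22208) = -10021/12193 + 17913/22208 = -4133159/270782144 ≈ -0.015264)
v + I((-1 + 1)²) = -4133159/270782144 + (-1 + 1)²*√(148 + (-1 + 1)²) = -4133159/270782144 + 0²*√(148 + 0²) = -4133159/270782144 + 0*√(148 + 0) = -4133159/270782144 + 0*√148 = -4133159/270782144 + 0*(2*√37) = -4133159/270782144 + 0 = -4133159/270782144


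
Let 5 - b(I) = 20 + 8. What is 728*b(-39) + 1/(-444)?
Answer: -7434337/444 ≈ -16744.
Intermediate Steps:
b(I) = -23 (b(I) = 5 - (20 + 8) = 5 - 1*28 = 5 - 28 = -23)
728*b(-39) + 1/(-444) = 728*(-23) + 1/(-444) = -16744 - 1/444 = -7434337/444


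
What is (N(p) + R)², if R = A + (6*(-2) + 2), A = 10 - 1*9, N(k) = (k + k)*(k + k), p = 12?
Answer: 321489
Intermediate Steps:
N(k) = 4*k² (N(k) = (2*k)*(2*k) = 4*k²)
A = 1 (A = 10 - 9 = 1)
R = -9 (R = 1 + (6*(-2) + 2) = 1 + (-12 + 2) = 1 - 10 = -9)
(N(p) + R)² = (4*12² - 9)² = (4*144 - 9)² = (576 - 9)² = 567² = 321489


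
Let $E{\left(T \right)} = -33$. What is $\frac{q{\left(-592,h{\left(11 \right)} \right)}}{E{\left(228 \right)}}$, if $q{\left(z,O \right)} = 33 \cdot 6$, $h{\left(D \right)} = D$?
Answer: $-6$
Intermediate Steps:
$q{\left(z,O \right)} = 198$
$\frac{q{\left(-592,h{\left(11 \right)} \right)}}{E{\left(228 \right)}} = \frac{198}{-33} = 198 \left(- \frac{1}{33}\right) = -6$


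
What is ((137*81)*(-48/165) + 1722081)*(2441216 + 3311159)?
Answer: 108762343478925/11 ≈ 9.8875e+12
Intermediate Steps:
((137*81)*(-48/165) + 1722081)*(2441216 + 3311159) = (11097*(-48*1/165) + 1722081)*5752375 = (11097*(-16/55) + 1722081)*5752375 = (-177552/55 + 1722081)*5752375 = (94536903/55)*5752375 = 108762343478925/11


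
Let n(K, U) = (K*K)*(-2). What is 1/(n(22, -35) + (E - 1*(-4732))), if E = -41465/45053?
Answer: 45053/169538027 ≈ 0.00026574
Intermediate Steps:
E = -41465/45053 (E = -41465*1/45053 = -41465/45053 ≈ -0.92036)
n(K, U) = -2*K² (n(K, U) = K²*(-2) = -2*K²)
1/(n(22, -35) + (E - 1*(-4732))) = 1/(-2*22² + (-41465/45053 - 1*(-4732))) = 1/(-2*484 + (-41465/45053 + 4732)) = 1/(-968 + 213149331/45053) = 1/(169538027/45053) = 45053/169538027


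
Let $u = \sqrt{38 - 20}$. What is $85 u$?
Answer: $255 \sqrt{2} \approx 360.62$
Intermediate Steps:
$u = 3 \sqrt{2}$ ($u = \sqrt{18} = 3 \sqrt{2} \approx 4.2426$)
$85 u = 85 \cdot 3 \sqrt{2} = 255 \sqrt{2}$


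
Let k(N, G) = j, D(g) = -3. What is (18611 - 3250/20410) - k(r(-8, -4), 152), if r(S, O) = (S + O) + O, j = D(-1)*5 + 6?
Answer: 2923315/157 ≈ 18620.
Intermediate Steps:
j = -9 (j = -3*5 + 6 = -15 + 6 = -9)
r(S, O) = S + 2*O (r(S, O) = (O + S) + O = S + 2*O)
k(N, G) = -9
(18611 - 3250/20410) - k(r(-8, -4), 152) = (18611 - 3250/20410) - 1*(-9) = (18611 - 3250*1/20410) + 9 = (18611 - 25/157) + 9 = 2921902/157 + 9 = 2923315/157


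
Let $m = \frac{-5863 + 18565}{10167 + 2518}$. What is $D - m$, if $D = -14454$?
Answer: $- \frac{183361692}{12685} \approx -14455.0$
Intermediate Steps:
$m = \frac{12702}{12685} \approx 1.0013$
$D - m = -14454 - \frac{12702}{12685} = - \frac{183361692}{12685}$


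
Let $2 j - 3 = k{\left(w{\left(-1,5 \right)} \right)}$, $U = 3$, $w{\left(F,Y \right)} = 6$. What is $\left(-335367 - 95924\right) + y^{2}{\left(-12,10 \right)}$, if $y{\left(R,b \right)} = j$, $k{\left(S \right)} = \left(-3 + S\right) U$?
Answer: $-431255$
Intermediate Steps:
$k{\left(S \right)} = -9 + 3 S$ ($k{\left(S \right)} = \left(-3 + S\right) 3 = -9 + 3 S$)
$j = 6$ ($j = \frac{3}{2} + \frac{-9 + 3 \cdot 6}{2} = \frac{3}{2} + \frac{-9 + 18}{2} = \frac{3}{2} + \frac{1}{2} \cdot 9 = \frac{3}{2} + \frac{9}{2} = 6$)
$y{\left(R,b \right)} = 6$
$\left(-335367 - 95924\right) + y^{2}{\left(-12,10 \right)} = \left(-335367 - 95924\right) + 6^{2} = -431291 + 36 = -431255$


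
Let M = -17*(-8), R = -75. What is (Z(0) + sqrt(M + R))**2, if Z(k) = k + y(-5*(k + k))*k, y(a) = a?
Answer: 61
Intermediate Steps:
Z(k) = k - 10*k**2 (Z(k) = k + (-5*(k + k))*k = k + (-10*k)*k = k - 10*k**2)
M = 136
(Z(0) + sqrt(M + R))**2 = (0*(1 - 10*0) + sqrt(136 - 75))**2 = (0*(1 + 0) + sqrt(61))**2 = (0*1 + sqrt(61))**2 = (0 + sqrt(61))**2 = (sqrt(61))**2 = 61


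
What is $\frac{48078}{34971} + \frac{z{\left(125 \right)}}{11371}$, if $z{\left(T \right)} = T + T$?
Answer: $\frac{185145896}{132551747} \approx 1.3968$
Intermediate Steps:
$z{\left(T \right)} = 2 T$
$\frac{48078}{34971} + \frac{z{\left(125 \right)}}{11371} = \frac{48078}{34971} + \frac{2 \cdot 125}{11371} = 48078 \cdot \frac{1}{34971} + 250 \cdot \frac{1}{11371} = \frac{16026}{11657} + \frac{250}{11371} = \frac{185145896}{132551747}$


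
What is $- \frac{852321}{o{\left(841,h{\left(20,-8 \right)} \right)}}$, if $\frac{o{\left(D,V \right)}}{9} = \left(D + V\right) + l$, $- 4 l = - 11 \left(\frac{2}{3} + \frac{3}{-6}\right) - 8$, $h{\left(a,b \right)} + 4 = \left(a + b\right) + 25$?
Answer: $- \frac{2272856}{21035} \approx -108.05$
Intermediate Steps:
$h{\left(a,b \right)} = 21 + a + b$ ($h{\left(a,b \right)} = -4 + \left(\left(a + b\right) + 25\right) = -4 + \left(25 + a + b\right) = 21 + a + b$)
$l = \frac{59}{24}$ ($l = - \frac{- 11 \left(\frac{2}{3} + \frac{3}{-6}\right) - 8}{4} = - \frac{- 11 \left(2 \cdot \frac{1}{3} + 3 \left(- \frac{1}{6}\right)\right) - 8}{4} = - \frac{- 11 \left(\frac{2}{3} - \frac{1}{2}\right) - 8}{4} = - \frac{\left(-11\right) \frac{1}{6} - 8}{4} = - \frac{- \frac{11}{6} - 8}{4} = \left(- \frac{1}{4}\right) \left(- \frac{59}{6}\right) = \frac{59}{24} \approx 2.4583$)
$o{\left(D,V \right)} = \frac{177}{8} + 9 D + 9 V$ ($o{\left(D,V \right)} = 9 \left(\left(D + V\right) + \frac{59}{24}\right) = 9 \left(\frac{59}{24} + D + V\right) = \frac{177}{8} + 9 D + 9 V$)
$- \frac{852321}{o{\left(841,h{\left(20,-8 \right)} \right)}} = - \frac{852321}{\frac{177}{8} + 9 \cdot 841 + 9 \left(21 + 20 - 8\right)} = - \frac{852321}{\frac{177}{8} + 7569 + 9 \cdot 33} = - \frac{852321}{\frac{177}{8} + 7569 + 297} = - \frac{852321}{\frac{63105}{8}} = \left(-852321\right) \frac{8}{63105} = - \frac{2272856}{21035}$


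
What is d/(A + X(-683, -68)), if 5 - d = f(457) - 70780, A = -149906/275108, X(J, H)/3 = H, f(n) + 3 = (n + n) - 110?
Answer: -9626579136/28135969 ≈ -342.15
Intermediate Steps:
f(n) = -113 + 2*n (f(n) = -3 + ((n + n) - 110) = -3 + (2*n - 110) = -3 + (-110 + 2*n) = -113 + 2*n)
X(J, H) = 3*H
A = -74953/137554 (A = -149906*1/275108 = -74953/137554 ≈ -0.54490)
d = 69984 (d = 5 - ((-113 + 2*457) - 70780) = 5 - ((-113 + 914) - 70780) = 5 - (801 - 70780) = 5 - 1*(-69979) = 5 + 69979 = 69984)
d/(A + X(-683, -68)) = 69984/(-74953/137554 + 3*(-68)) = 69984/(-74953/137554 - 204) = 69984/(-28135969/137554) = 69984*(-137554/28135969) = -9626579136/28135969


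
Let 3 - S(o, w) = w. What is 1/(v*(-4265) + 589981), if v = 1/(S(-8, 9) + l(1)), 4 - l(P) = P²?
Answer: 3/1774208 ≈ 1.6909e-6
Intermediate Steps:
l(P) = 4 - P²
S(o, w) = 3 - w
v = -⅓ (v = 1/((3 - 1*9) + (4 - 1*1²)) = 1/((3 - 9) + (4 - 1*1)) = 1/(-6 + (4 - 1)) = 1/(-6 + 3) = 1/(-3) = -⅓ ≈ -0.33333)
1/(v*(-4265) + 589981) = 1/(-⅓*(-4265) + 589981) = 1/(4265/3 + 589981) = 1/(1774208/3) = 3/1774208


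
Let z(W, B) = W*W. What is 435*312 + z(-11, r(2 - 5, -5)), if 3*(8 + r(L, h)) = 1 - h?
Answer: 135841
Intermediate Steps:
r(L, h) = -23/3 - h/3 (r(L, h) = -8 + (1 - h)/3 = -8 + (⅓ - h/3) = -23/3 - h/3)
z(W, B) = W²
435*312 + z(-11, r(2 - 5, -5)) = 435*312 + (-11)² = 135720 + 121 = 135841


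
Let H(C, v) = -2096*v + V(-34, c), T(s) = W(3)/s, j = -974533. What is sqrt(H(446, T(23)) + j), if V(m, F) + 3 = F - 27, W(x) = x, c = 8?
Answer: I*sqrt(515684219)/23 ≈ 987.33*I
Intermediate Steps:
V(m, F) = -30 + F (V(m, F) = -3 + (F - 27) = -3 + (-27 + F) = -30 + F)
T(s) = 3/s
H(C, v) = -22 - 2096*v (H(C, v) = -2096*v + (-30 + 8) = -2096*v - 22 = -22 - 2096*v)
sqrt(H(446, T(23)) + j) = sqrt((-22 - 6288/23) - 974533) = sqrt(-6794/23 - 974533) = sqrt(-22421053/23) = I*sqrt(515684219)/23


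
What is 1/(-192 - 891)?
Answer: -1/1083 ≈ -0.00092336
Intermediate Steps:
1/(-192 - 891) = 1/(-1083) = -1/1083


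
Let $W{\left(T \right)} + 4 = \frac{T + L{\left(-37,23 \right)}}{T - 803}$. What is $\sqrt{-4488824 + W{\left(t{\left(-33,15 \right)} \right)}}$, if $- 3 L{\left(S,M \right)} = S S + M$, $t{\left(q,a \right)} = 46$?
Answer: $\frac{i \sqrt{2572318080146}}{757} \approx 2118.7 i$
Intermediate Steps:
$L{\left(S,M \right)} = - \frac{M}{3} - \frac{S^{2}}{3}$ ($L{\left(S,M \right)} = - \frac{S S + M}{3} = - \frac{S^{2} + M}{3} = - \frac{M + S^{2}}{3} = - \frac{M}{3} - \frac{S^{2}}{3}$)
$W{\left(T \right)} = -4 + \frac{-464 + T}{-803 + T}$ ($W{\left(T \right)} = -4 + \frac{T - \left(\frac{23}{3} + \frac{\left(-37\right)^{2}}{3}\right)}{T - 803} = -4 + \frac{T - 464}{-803 + T} = -4 + \frac{-464 + T}{-803 + T}$)
$\sqrt{-4488824 + W{\left(t{\left(-33,15 \right)} \right)}} = \sqrt{-4488824 + \frac{3 \left(916 - 46\right)}{-803 + 46}} = \sqrt{-4488824 + \frac{3 \left(916 - 46\right)}{-757}} = \sqrt{-4488824 + 3 \left(- \frac{1}{757}\right) 870} = \sqrt{-4488824 - \frac{2610}{757}} = \sqrt{- \frac{3398042378}{757}} = \frac{i \sqrt{2572318080146}}{757}$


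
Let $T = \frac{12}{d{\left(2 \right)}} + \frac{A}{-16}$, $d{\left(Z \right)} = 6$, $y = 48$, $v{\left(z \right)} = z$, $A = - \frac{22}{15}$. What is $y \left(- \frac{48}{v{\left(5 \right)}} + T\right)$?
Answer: $- \frac{1802}{5} \approx -360.4$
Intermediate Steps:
$A = - \frac{22}{15}$ ($A = \left(-22\right) \frac{1}{15} = - \frac{22}{15} \approx -1.4667$)
$T = \frac{251}{120}$ ($T = \frac{12}{6} - \frac{22}{15 \left(-16\right)} = 12 \cdot \frac{1}{6} - - \frac{11}{120} = 2 + \frac{11}{120} = \frac{251}{120} \approx 2.0917$)
$y \left(- \frac{48}{v{\left(5 \right)}} + T\right) = 48 \left(- \frac{48}{5} + \frac{251}{120}\right) = 48 \left(- \frac{901}{120}\right) = - \frac{1802}{5}$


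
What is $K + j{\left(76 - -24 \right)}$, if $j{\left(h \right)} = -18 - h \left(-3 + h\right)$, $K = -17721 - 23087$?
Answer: $-50526$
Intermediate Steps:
$K = -40808$
$j{\left(h \right)} = -18 - h \left(-3 + h\right)$
$K + j{\left(76 - -24 \right)} = -40808 - \left(18 + \left(76 - -24\right)^{2} - 3 \left(76 - -24\right)\right) = -40808 - \left(18 + \left(76 + 24\right)^{2} - 3 \left(76 + 24\right)\right) = -40808 - 9718 = -50526$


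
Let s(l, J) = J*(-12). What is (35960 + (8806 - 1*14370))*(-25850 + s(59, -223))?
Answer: -704396904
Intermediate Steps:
s(l, J) = -12*J
(35960 + (8806 - 1*14370))*(-25850 + s(59, -223)) = (35960 + (8806 - 1*14370))*(-25850 - 12*(-223)) = (35960 + (8806 - 14370))*(-25850 + 2676) = (35960 - 5564)*(-23174) = 30396*(-23174) = -704396904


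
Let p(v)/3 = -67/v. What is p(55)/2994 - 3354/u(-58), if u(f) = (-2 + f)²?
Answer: -3072371/3293400 ≈ -0.93289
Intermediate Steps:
p(v) = -201/v (p(v) = 3*(-67/v) = -201/v)
p(55)/2994 - 3354/u(-58) = -201/55/2994 - 3354/(-2 - 58)² = -201*1/55*(1/2994) - 3354/((-60)²) = -201/55*1/2994 - 3354/3600 = -67/54890 - 3354*1/3600 = -67/54890 - 559/600 = -3072371/3293400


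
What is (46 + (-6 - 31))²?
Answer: 81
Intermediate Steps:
(46 + (-6 - 31))² = (46 - 37)² = 9² = 81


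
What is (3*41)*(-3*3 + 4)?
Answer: -615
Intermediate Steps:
(3*41)*(-3*3 + 4) = 123*(-9 + 4) = 123*(-5) = -615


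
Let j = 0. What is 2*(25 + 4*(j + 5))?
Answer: 90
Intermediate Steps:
2*(25 + 4*(j + 5)) = 2*(25 + 4*(0 + 5)) = 2*(25 + 4*5) = 2*(25 + 20) = 2*45 = 90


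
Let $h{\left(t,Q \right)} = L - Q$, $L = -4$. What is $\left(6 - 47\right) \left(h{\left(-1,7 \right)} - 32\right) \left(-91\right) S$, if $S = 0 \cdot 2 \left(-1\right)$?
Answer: $0$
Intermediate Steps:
$h{\left(t,Q \right)} = -4 - Q$
$S = 0$ ($S = 0 \left(-1\right) = 0$)
$\left(6 - 47\right) \left(h{\left(-1,7 \right)} - 32\right) \left(-91\right) S = \left(6 - 47\right) \left(\left(-4 - 7\right) - 32\right) \left(-91\right) 0 = - 41 \left(\left(-4 - 7\right) - 32\right) \left(-91\right) 0 = - 41 \left(-11 - 32\right) \left(-91\right) 0 = \left(-41\right) \left(-43\right) \left(-91\right) 0 = 1763 \left(-91\right) 0 = \left(-160433\right) 0 = 0$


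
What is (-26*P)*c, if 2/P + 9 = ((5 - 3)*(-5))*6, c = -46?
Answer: -104/3 ≈ -34.667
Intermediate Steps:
P = -2/69 (P = 2/(-9 + ((5 - 3)*(-5))*6) = 2/(-9 + (2*(-5))*6) = 2/(-9 - 10*6) = 2/(-9 - 60) = 2/(-69) = 2*(-1/69) = -2/69 ≈ -0.028986)
(-26*P)*c = -26*(-2/69)*(-46) = (52/69)*(-46) = -104/3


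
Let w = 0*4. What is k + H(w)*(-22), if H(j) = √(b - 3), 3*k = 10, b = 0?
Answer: 10/3 - 22*I*√3 ≈ 3.3333 - 38.105*I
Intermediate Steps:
k = 10/3 (k = (⅓)*10 = 10/3 ≈ 3.3333)
w = 0
H(j) = I*√3 (H(j) = √(0 - 3) = √(-3) = I*√3)
k + H(w)*(-22) = 10/3 + (I*√3)*(-22) = 10/3 - 22*I*√3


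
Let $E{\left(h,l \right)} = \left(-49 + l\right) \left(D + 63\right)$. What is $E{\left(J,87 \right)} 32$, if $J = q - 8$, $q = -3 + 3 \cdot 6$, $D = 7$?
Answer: $85120$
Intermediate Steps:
$q = 15$ ($q = -3 + 18 = 15$)
$J = 7$ ($J = 15 - 8 = 7$)
$E{\left(h,l \right)} = -3430 + 70 l$ ($E{\left(h,l \right)} = \left(-49 + l\right) \left(7 + 63\right) = \left(-49 + l\right) 70 = -3430 + 70 l$)
$E{\left(J,87 \right)} 32 = \left(-3430 + 70 \cdot 87\right) 32 = \left(-3430 + 6090\right) 32 = 2660 \cdot 32 = 85120$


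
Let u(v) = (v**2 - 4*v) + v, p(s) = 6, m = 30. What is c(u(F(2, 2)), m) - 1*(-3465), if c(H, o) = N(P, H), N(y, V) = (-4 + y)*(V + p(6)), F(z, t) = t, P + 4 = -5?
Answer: 3413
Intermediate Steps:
P = -9 (P = -4 - 5 = -9)
u(v) = v**2 - 3*v
N(y, V) = (-4 + y)*(6 + V) (N(y, V) = (-4 + y)*(V + 6) = (-4 + y)*(6 + V))
c(H, o) = -78 - 13*H (c(H, o) = -24 - 4*H + 6*(-9) + H*(-9) = -24 - 4*H - 54 - 9*H = -78 - 13*H)
c(u(F(2, 2)), m) - 1*(-3465) = (-78 - 26*(-3 + 2)) - 1*(-3465) = (-78 - 26*(-1)) + 3465 = (-78 - 13*(-2)) + 3465 = (-78 + 26) + 3465 = -52 + 3465 = 3413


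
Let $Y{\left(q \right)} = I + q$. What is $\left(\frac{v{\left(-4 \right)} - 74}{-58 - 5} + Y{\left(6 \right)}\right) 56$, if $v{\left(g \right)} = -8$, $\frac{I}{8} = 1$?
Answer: $\frac{7712}{9} \approx 856.89$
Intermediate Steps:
$I = 8$ ($I = 8 \cdot 1 = 8$)
$Y{\left(q \right)} = 8 + q$
$\left(\frac{v{\left(-4 \right)} - 74}{-58 - 5} + Y{\left(6 \right)}\right) 56 = \left(\frac{-8 - 74}{-58 - 5} + \left(8 + 6\right)\right) 56 = \left(- \frac{82}{-63} + 14\right) 56 = \left(\left(-82\right) \left(- \frac{1}{63}\right) + 14\right) 56 = \left(\frac{82}{63} + 14\right) 56 = \frac{964}{63} \cdot 56 = \frac{7712}{9}$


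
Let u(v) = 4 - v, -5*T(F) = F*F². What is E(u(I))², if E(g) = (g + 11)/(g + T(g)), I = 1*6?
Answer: 2025/4 ≈ 506.25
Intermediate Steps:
T(F) = -F³/5 (T(F) = -F*F²/5 = -F³/5)
I = 6
E(g) = (11 + g)/(g - g³/5) (E(g) = (g + 11)/(g - g³/5) = (11 + g)/(g - g³/5))
E(u(I))² = (5*(-11 - (4 - 1*6))/((4 - 1*6)*(-5 + (4 - 1*6)²)))² = (5*(-11 - (4 - 6))/((4 - 6)*(-5 + (4 - 6)²)))² = (5*(-11 - 1*(-2))/(-2*(-5 + (-2)²)))² = (5*(-½)*(-11 + 2)/(-5 + 4))² = (5*(-½)*(-9)/(-1))² = (5*(-½)*(-1)*(-9))² = (-45/2)² = 2025/4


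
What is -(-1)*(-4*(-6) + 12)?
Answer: 36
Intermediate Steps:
-(-1)*(-4*(-6) + 12) = -(-1)*(24 + 12) = -(-1)*36 = -1*(-36) = 36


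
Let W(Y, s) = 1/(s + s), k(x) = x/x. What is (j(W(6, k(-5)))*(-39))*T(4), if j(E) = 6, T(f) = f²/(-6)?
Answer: 624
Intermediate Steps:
k(x) = 1
T(f) = -f²/6
W(Y, s) = 1/(2*s)
(j(W(6, k(-5)))*(-39))*T(4) = (6*(-39))*(-⅙*4²) = -(-39)*16 = -234*(-8/3) = 624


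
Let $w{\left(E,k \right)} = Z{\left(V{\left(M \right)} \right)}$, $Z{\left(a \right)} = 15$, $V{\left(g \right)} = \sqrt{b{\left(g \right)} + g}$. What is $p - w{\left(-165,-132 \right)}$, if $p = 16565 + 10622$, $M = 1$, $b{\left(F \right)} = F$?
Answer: $27172$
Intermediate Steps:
$V{\left(g \right)} = \sqrt{2} \sqrt{g}$ ($V{\left(g \right)} = \sqrt{g + g} = \sqrt{2 g} = \sqrt{2} \sqrt{g}$)
$w{\left(E,k \right)} = 15$
$p = 27187$
$p - w{\left(-165,-132 \right)} = 27187 - 15 = 27172$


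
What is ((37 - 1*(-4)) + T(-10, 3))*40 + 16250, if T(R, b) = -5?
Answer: 17690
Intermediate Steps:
((37 - 1*(-4)) + T(-10, 3))*40 + 16250 = ((37 - 1*(-4)) - 5)*40 + 16250 = ((37 + 4) - 5)*40 + 16250 = (41 - 5)*40 + 16250 = 36*40 + 16250 = 1440 + 16250 = 17690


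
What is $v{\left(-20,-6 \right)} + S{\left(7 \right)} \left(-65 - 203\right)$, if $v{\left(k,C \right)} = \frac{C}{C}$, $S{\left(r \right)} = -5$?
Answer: $1341$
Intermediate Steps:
$v{\left(k,C \right)} = 1$
$v{\left(-20,-6 \right)} + S{\left(7 \right)} \left(-65 - 203\right) = 1 - 5 \left(-65 - 203\right) = 1 - -1340 = 1 + 1340 = 1341$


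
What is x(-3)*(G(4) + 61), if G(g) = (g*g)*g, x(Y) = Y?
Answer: -375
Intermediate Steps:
G(g) = g**3 (G(g) = g**2*g = g**3)
x(-3)*(G(4) + 61) = -3*(4**3 + 61) = -3*(64 + 61) = -3*125 = -375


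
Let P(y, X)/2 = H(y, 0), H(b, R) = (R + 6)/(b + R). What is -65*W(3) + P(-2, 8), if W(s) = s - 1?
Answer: -136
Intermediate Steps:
H(b, R) = (6 + R)/(R + b)
P(y, X) = 12/y (P(y, X) = 2*((6 + 0)/(0 + y)) = 2*(6/y) = 12/y)
W(s) = -1 + s
-65*W(3) + P(-2, 8) = -65*(-1 + 3) + 12/(-2) = -65*2 + 12*(-1/2) = -130 - 6 = -136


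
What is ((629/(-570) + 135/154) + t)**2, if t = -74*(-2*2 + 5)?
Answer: 2653344530281/481583025 ≈ 5509.6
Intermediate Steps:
t = -74 (t = -74*(-4 + 5) = -74*1 = -74)
((629/(-570) + 135/154) + t)**2 = ((629/(-570) + 135/154) - 74)**2 = ((629*(-1/570) + 135*(1/154)) - 74)**2 = ((-629/570 + 135/154) - 74)**2 = (-4979/21945 - 74)**2 = (-1628909/21945)**2 = 2653344530281/481583025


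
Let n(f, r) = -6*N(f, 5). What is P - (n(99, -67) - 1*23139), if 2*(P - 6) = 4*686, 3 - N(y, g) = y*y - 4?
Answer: -34247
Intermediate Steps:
N(y, g) = 7 - y² (N(y, g) = 3 - (y*y - 4) = 3 - (y² - 4) = 3 - (-4 + y²) = 3 + (4 - y²) = 7 - y²)
n(f, r) = -42 + 6*f² (n(f, r) = -6*(7 - f²) = -42 + 6*f²)
P = 1378 (P = 6 + (4*686)/2 = 6 + (½)*2744 = 6 + 1372 = 1378)
P - (n(99, -67) - 1*23139) = 1378 - ((-42 + 6*99²) - 1*23139) = 1378 - ((-42 + 6*9801) - 23139) = 1378 - ((-42 + 58806) - 23139) = 1378 - (58764 - 23139) = 1378 - 1*35625 = 1378 - 35625 = -34247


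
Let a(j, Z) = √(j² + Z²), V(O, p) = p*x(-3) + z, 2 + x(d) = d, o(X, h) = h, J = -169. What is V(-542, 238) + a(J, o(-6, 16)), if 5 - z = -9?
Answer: -1176 + √28817 ≈ -1006.2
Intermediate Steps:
z = 14 (z = 5 - 1*(-9) = 5 + 9 = 14)
x(d) = -2 + d
V(O, p) = 14 - 5*p (V(O, p) = p*(-2 - 3) + 14 = p*(-5) + 14 = -5*p + 14 = 14 - 5*p)
a(j, Z) = √(Z² + j²)
V(-542, 238) + a(J, o(-6, 16)) = (14 - 5*238) + √(16² + (-169)²) = (14 - 1190) + √(256 + 28561) = -1176 + √28817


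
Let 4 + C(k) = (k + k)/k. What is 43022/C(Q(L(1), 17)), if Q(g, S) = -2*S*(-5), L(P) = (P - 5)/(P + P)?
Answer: -21511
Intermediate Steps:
L(P) = (-5 + P)/(2*P) (L(P) = (-5 + P)/((2*P)) = (-5 + P)*(1/(2*P)) = (-5 + P)/(2*P))
Q(g, S) = 10*S
C(k) = -2 (C(k) = -4 + (k + k)/k = -4 + (2*k)/k = -4 + 2 = -2)
43022/C(Q(L(1), 17)) = 43022/(-2) = 43022*(-1/2) = -21511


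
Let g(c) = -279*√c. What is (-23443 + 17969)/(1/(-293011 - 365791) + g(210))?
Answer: -3606282148/7094756901530458439 + 662855423775008184*√210/7094756901530458439 ≈ 1.3539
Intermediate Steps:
(-23443 + 17969)/(1/(-293011 - 365791) + g(210)) = (-23443 + 17969)/(1/(-293011 - 365791) - 279*√210) = -5474/(1/(-658802) - 279*√210) = -5474/(-1/658802 - 279*√210)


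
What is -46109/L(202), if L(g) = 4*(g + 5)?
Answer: -46109/828 ≈ -55.687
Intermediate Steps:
L(g) = 20 + 4*g (L(g) = 4*(5 + g) = 20 + 4*g)
-46109/L(202) = -46109/(20 + 4*202) = -46109/(20 + 808) = -46109/828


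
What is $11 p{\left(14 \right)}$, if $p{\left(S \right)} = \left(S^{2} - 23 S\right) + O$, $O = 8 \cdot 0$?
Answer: $-1386$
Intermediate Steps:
$O = 0$
$p{\left(S \right)} = S^{2} - 23 S$ ($p{\left(S \right)} = \left(S^{2} - 23 S\right) + 0 = S^{2} - 23 S$)
$11 p{\left(14 \right)} = 11 \cdot 14 \left(-23 + 14\right) = 11 \cdot 14 \left(-9\right) = 11 \left(-126\right) = -1386$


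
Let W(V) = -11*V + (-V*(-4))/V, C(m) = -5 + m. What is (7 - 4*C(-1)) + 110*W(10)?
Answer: -11629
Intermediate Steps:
W(V) = 4 - 11*V (W(V) = -11*V + (4*V)/V = -11*V + 4 = 4 - 11*V)
(7 - 4*C(-1)) + 110*W(10) = (7 - 4*(-5 - 1)) + 110*(4 - 11*10) = (7 - 4*(-6)) + 110*(4 - 110) = (7 + 24) + 110*(-106) = 31 - 11660 = -11629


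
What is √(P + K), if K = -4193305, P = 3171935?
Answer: I*√1021370 ≈ 1010.6*I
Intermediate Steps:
√(P + K) = √(3171935 - 4193305) = √(-1021370) = I*√1021370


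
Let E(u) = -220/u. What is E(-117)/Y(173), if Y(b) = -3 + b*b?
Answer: 110/1750671 ≈ 6.2833e-5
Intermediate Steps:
Y(b) = -3 + b²
E(-117)/Y(173) = (-220/(-117))/(-3 + 173²) = (-220*(-1/117))/(-3 + 29929) = (220/117)/29926 = (220/117)*(1/29926) = 110/1750671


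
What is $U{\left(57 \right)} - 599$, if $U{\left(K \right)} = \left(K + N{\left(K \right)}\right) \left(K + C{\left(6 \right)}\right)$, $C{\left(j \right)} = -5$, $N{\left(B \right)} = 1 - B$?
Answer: $-547$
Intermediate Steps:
$U{\left(K \right)} = -5 + K$ ($U{\left(K \right)} = \left(K - \left(-1 + K\right)\right) \left(K - 5\right) = 1 \left(-5 + K\right) = -5 + K$)
$U{\left(57 \right)} - 599 = \left(-5 + 57\right) - 599 = 52 - 599 = -547$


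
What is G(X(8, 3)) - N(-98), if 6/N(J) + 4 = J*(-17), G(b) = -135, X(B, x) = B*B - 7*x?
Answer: -37396/277 ≈ -135.00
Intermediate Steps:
X(B, x) = B**2 - 7*x
N(J) = 6/(-4 - 17*J) (N(J) = 6/(-4 + J*(-17)) = 6/(-4 - 17*J))
G(X(8, 3)) - N(-98) = -135 - (-6)/(4 + 17*(-98)) = -135 - (-6)/(4 - 1666) = -135 - (-6)/(-1662) = -135 - (-6)*(-1)/1662 = -135 - 1*1/277 = -135 - 1/277 = -37396/277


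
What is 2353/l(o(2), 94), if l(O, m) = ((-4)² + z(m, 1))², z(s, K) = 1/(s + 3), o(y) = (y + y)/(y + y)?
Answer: 22139377/2411809 ≈ 9.1796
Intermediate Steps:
o(y) = 1 (o(y) = (2*y)/((2*y)) = (2*y)*(1/(2*y)) = 1)
z(s, K) = 1/(3 + s)
l(O, m) = (16 + 1/(3 + m))² (l(O, m) = ((-4)² + 1/(3 + m))² = (16 + 1/(3 + m))²)
2353/l(o(2), 94) = 2353/(((49 + 16*94)²/(3 + 94)²)) = 2353/(((49 + 1504)²/97²)) = 2353/(((1/9409)*1553²)) = 2353/(((1/9409)*2411809)) = 2353/(2411809/9409) = 2353*(9409/2411809) = 22139377/2411809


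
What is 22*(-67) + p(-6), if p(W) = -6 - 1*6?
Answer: -1486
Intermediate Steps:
p(W) = -12 (p(W) = -6 - 6 = -12)
22*(-67) + p(-6) = 22*(-67) - 12 = -1474 - 12 = -1486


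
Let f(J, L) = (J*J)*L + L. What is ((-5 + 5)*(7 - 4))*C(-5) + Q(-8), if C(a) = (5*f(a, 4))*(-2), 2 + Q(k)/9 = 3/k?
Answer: -171/8 ≈ -21.375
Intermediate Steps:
f(J, L) = L + L*J**2 (f(J, L) = J**2*L + L = L*J**2 + L = L + L*J**2)
Q(k) = -18 + 27/k (Q(k) = -18 + 9*(3/k) = -18 + 27/k)
C(a) = -40 - 40*a**2 (C(a) = (5*(4*(1 + a**2)))*(-2) = (5*(4 + 4*a**2))*(-2) = (20 + 20*a**2)*(-2) = -40 - 40*a**2)
((-5 + 5)*(7 - 4))*C(-5) + Q(-8) = ((-5 + 5)*(7 - 4))*(-40 - 40*(-5)**2) + (-18 + 27/(-8)) = (0*3)*(-40 - 40*25) + (-18 + 27*(-1/8)) = 0*(-40 - 1000) + (-18 - 27/8) = 0*(-1040) - 171/8 = 0 - 171/8 = -171/8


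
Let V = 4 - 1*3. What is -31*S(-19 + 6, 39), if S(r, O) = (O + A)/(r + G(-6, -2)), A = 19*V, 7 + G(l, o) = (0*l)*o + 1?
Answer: 1798/19 ≈ 94.632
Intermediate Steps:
G(l, o) = -6 (G(l, o) = -7 + ((0*l)*o + 1) = -7 + (0*o + 1) = -7 + (0 + 1) = -7 + 1 = -6)
V = 1 (V = 4 - 3 = 1)
A = 19 (A = 19*1 = 19)
S(r, O) = (19 + O)/(-6 + r) (S(r, O) = (O + 19)/(r - 6) = (19 + O)/(-6 + r))
-31*S(-19 + 6, 39) = -31*(19 + 39)/(-6 + (-19 + 6)) = -31*58/(-6 - 13) = -31*58/(-19) = -(-31)*58/19 = -31*(-58/19) = 1798/19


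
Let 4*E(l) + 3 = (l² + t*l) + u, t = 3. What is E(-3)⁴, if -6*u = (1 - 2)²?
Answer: 130321/331776 ≈ 0.39280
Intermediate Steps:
u = -⅙ (u = -(1 - 2)²/6 = -⅙*(-1)² = -⅙*1 = -⅙ ≈ -0.16667)
E(l) = -19/24 + l²/4 + 3*l/4 (E(l) = -¾ + ((l² + 3*l) - ⅙)/4 = -¾ + (-⅙ + l² + 3*l)/4 = -¾ + (-1/24 + l²/4 + 3*l/4) = -19/24 + l²/4 + 3*l/4)
E(-3)⁴ = (-19/24 + (¼)*(-3)² + (¾)*(-3))⁴ = (-19/24 + (¼)*9 - 9/4)⁴ = (-19/24 + 9/4 - 9/4)⁴ = (-19/24)⁴ = 130321/331776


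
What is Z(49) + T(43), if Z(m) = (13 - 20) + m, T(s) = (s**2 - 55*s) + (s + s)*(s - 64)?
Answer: -2280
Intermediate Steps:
T(s) = s**2 - 55*s + 2*s*(-64 + s) (T(s) = (s**2 - 55*s) + (2*s)*(-64 + s) = (s**2 - 55*s) + 2*s*(-64 + s) = s**2 - 55*s + 2*s*(-64 + s))
Z(m) = -7 + m
Z(49) + T(43) = (-7 + 49) + 3*43*(-61 + 43) = 42 + 3*43*(-18) = 42 - 2322 = -2280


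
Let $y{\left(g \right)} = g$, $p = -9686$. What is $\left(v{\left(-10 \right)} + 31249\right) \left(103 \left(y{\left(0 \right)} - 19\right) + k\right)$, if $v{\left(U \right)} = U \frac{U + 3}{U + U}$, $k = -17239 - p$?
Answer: $-297144705$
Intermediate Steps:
$k = -7553$ ($k = -17239 - -9686 = -17239 + 9686 = -7553$)
$v{\left(U \right)} = \frac{3}{2} + \frac{U}{2}$ ($v{\left(U \right)} = U \frac{3 + U}{2 U} = \frac{3}{2} + \frac{U}{2}$)
$\left(v{\left(-10 \right)} + 31249\right) \left(103 \left(y{\left(0 \right)} - 19\right) + k\right) = \left(\left(\frac{3}{2} + \frac{1}{2} \left(-10\right)\right) + 31249\right) \left(103 \left(0 - 19\right) - 7553\right) = \left(\left(\frac{3}{2} - 5\right) + 31249\right) \left(103 \left(-19\right) - 7553\right) = \left(- \frac{7}{2} + 31249\right) \left(-1957 - 7553\right) = \frac{62491}{2} \left(-9510\right) = -297144705$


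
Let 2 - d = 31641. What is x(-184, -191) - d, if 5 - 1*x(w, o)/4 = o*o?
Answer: -114265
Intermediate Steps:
x(w, o) = 20 - 4*o² (x(w, o) = 20 - 4*o*o = 20 - 4*o²)
d = -31639 (d = 2 - 1*31641 = 2 - 31641 = -31639)
x(-184, -191) - d = (20 - 4*(-191)²) - 1*(-31639) = (20 - 4*36481) + 31639 = (20 - 145924) + 31639 = -145904 + 31639 = -114265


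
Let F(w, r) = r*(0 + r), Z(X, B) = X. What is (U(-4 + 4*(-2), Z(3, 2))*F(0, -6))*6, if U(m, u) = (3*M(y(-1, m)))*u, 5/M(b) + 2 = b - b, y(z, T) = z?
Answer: -4860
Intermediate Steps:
M(b) = -5/2 (M(b) = 5/(-2 + (b - b)) = 5/(-2 + 0) = 5/(-2) = 5*(-1/2) = -5/2)
U(m, u) = -15*u/2 (U(m, u) = (3*(-5/2))*u = -15*u/2)
F(w, r) = r**2 (F(w, r) = r*r = r**2)
(U(-4 + 4*(-2), Z(3, 2))*F(0, -6))*6 = (-15/2*3*(-6)**2)*6 = -45/2*36*6 = -810*6 = -4860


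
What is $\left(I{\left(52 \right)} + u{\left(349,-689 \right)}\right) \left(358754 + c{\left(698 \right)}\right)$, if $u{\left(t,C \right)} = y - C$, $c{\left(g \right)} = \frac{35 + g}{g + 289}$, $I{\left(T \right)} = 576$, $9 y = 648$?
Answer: $\frac{67631367821}{141} \approx 4.7965 \cdot 10^{8}$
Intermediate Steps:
$y = 72$ ($y = \frac{1}{9} \cdot 648 = 72$)
$c{\left(g \right)} = \frac{35 + g}{289 + g}$
$u{\left(t,C \right)} = 72 - C$
$\left(I{\left(52 \right)} + u{\left(349,-689 \right)}\right) \left(358754 + c{\left(698 \right)}\right) = \left(576 + \left(72 - -689\right)\right) \left(358754 + \frac{35 + 698}{289 + 698}\right) = \left(576 + \left(72 + 689\right)\right) \left(358754 + \frac{1}{987} \cdot 733\right) = \left(576 + 761\right) \left(358754 + \frac{1}{987} \cdot 733\right) = 1337 \left(358754 + \frac{733}{987}\right) = 1337 \cdot \frac{354090931}{987} = \frac{67631367821}{141}$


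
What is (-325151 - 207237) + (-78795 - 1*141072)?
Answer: -752255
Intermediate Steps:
(-325151 - 207237) + (-78795 - 1*141072) = -532388 + (-78795 - 141072) = -532388 - 219867 = -752255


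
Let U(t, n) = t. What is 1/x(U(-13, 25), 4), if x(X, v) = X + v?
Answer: -1/9 ≈ -0.11111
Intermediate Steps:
1/x(U(-13, 25), 4) = 1/(-13 + 4) = 1/(-9) = -1/9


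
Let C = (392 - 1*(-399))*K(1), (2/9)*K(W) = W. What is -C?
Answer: -7119/2 ≈ -3559.5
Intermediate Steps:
K(W) = 9*W/2
C = 7119/2 (C = (392 - 1*(-399))*((9/2)*1) = (392 + 399)*(9/2) = 791*(9/2) = 7119/2 ≈ 3559.5)
-C = -1*7119/2 = -7119/2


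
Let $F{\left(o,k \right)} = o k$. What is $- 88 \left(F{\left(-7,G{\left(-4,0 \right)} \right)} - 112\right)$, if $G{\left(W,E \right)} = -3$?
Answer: $8008$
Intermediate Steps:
$F{\left(o,k \right)} = k o$
$- 88 \left(F{\left(-7,G{\left(-4,0 \right)} \right)} - 112\right) = - 88 \left(\left(-3\right) \left(-7\right) - 112\right) = - 88 \left(21 - 112\right) = \left(-88\right) \left(-91\right) = 8008$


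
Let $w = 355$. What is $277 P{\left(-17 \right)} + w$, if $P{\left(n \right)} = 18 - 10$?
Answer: $2571$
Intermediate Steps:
$P{\left(n \right)} = 8$ ($P{\left(n \right)} = 18 - 10 = 8$)
$277 P{\left(-17 \right)} + w = 277 \cdot 8 + 355 = 2216 + 355 = 2571$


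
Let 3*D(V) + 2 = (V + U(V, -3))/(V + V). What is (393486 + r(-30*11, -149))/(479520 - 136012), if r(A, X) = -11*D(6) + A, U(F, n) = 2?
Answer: 884612/772893 ≈ 1.1445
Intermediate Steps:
D(V) = -⅔ + (2 + V)/(6*V) (D(V) = -⅔ + ((V + 2)/(V + V))/3 = -⅔ + ((2 + V)/((2*V)))/3 = -⅔ + ((2 + V)*(1/(2*V)))/3 = -⅔ + ((2 + V)/(2*V))/3 = -⅔ + (2 + V)/(6*V))
r(A, X) = 44/9 + A (r(A, X) = -11*(2 - 3*6)/(6*6) + A = -11*(2 - 18)/(6*6) + A = -11*(-16)/(6*6) + A = -11*(-4/9) + A = 44/9 + A)
(393486 + r(-30*11, -149))/(479520 - 136012) = (393486 + (44/9 - 30*11))/(479520 - 136012) = (393486 + (44/9 - 330))/343508 = (393486 - 2926/9)*(1/343508) = (3538448/9)*(1/343508) = 884612/772893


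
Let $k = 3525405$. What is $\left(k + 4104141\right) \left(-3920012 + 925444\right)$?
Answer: $-22847194306128$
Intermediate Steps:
$\left(k + 4104141\right) \left(-3920012 + 925444\right) = \left(3525405 + 4104141\right) \left(-3920012 + 925444\right) = 7629546 \left(-2994568\right) = -22847194306128$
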